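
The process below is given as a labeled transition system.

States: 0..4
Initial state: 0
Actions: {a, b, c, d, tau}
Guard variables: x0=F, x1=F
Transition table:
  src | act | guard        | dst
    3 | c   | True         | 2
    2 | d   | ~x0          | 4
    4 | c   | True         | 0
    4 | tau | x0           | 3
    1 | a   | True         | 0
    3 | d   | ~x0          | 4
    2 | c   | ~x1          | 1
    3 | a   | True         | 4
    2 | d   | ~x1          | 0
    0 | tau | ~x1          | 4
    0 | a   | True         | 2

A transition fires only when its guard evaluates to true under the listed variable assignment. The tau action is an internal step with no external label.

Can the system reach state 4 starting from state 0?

Answer: REACHABLE

Working:
10 transition(s) survive guard evaluation.
depth 0: {0}
depth 1: {2,4}  total {0,2,4}
depth 2: {1}  total {0,1,2,4}
Reach set: {0,1,2,4}
Path to 4: tau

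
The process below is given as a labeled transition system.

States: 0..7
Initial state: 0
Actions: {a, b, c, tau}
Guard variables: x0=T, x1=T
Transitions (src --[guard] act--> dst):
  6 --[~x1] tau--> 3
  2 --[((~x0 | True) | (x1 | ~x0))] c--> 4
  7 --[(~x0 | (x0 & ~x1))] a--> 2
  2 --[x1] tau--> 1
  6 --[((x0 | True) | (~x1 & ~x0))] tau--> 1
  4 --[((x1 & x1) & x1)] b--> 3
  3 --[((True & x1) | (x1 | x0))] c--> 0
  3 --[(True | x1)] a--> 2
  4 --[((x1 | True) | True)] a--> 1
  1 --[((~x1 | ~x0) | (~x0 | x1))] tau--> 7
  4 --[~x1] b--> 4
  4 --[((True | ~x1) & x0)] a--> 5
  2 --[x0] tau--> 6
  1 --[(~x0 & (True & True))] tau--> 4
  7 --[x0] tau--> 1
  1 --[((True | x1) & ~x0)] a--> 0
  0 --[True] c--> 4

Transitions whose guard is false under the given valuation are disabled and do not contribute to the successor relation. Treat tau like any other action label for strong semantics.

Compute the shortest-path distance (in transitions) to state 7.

Breadth-first toward 7:
  Layer 0: {0}
  Layer 1: {4}
  Layer 2: {1,3,5}
  Layer 3: {2,7}
depth(7)=3, e.g. c·a·tau

Answer: 3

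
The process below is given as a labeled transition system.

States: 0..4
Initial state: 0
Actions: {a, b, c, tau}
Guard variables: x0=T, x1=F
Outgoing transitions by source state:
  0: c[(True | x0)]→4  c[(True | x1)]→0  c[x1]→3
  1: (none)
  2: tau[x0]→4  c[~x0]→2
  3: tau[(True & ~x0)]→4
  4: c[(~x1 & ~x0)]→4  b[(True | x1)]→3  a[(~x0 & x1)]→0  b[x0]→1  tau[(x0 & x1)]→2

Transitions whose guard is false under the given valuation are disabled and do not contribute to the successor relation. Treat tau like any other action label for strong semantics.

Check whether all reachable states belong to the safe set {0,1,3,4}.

Answer: INVARIANT HOLDS

Working:
Allowed set {0,1,3,4}
Reachable = {0,1,3,4}
  0: ok
  1: ok
  3: ok
  4: ok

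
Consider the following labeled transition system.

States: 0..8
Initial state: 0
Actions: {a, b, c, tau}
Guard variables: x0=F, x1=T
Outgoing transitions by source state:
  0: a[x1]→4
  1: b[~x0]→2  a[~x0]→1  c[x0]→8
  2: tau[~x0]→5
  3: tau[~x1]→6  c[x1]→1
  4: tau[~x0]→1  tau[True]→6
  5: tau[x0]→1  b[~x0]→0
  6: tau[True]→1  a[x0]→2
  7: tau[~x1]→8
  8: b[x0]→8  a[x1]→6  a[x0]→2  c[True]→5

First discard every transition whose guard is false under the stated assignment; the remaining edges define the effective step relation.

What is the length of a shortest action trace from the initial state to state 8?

Breadth-first toward 8:
  L0 = {0}
  L1 = {4}
  L2 = {1,6}
  L3 = {2}
  L4 = {5}
8 never appears.

Answer: UNREACHABLE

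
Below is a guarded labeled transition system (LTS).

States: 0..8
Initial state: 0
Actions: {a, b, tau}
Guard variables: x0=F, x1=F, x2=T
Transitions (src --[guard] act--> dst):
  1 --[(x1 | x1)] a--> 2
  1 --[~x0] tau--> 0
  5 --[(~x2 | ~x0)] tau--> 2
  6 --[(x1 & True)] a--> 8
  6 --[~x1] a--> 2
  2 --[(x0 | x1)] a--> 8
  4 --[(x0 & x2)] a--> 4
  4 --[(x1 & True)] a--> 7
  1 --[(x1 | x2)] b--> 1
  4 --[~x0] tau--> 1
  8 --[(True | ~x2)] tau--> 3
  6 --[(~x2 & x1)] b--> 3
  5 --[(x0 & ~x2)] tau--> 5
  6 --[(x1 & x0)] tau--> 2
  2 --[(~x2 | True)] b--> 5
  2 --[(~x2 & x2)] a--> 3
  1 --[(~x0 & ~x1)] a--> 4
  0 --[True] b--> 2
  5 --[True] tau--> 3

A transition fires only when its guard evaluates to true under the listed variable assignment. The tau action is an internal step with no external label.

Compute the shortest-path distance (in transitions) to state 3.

BFS to 3:
  Layer 0: {0}
  Layer 1: {2}
  Layer 2: {5}
  Layer 3: {3}
first hit 3 at d=3 via b·b·tau

Answer: 3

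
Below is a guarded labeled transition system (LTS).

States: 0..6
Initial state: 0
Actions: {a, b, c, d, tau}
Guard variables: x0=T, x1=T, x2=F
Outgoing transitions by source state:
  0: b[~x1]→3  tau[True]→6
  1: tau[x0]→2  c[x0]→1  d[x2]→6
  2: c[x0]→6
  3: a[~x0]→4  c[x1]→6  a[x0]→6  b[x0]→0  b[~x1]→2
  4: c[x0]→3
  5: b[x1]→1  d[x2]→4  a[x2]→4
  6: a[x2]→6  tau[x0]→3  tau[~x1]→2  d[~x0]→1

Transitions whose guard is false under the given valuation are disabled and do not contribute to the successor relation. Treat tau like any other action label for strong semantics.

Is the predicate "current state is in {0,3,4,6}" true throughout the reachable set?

Inv-set: {0,3,4,6}
Reachable = {0,3,6}
  0: safe
  3: safe
  6: safe

Answer: INVARIANT HOLDS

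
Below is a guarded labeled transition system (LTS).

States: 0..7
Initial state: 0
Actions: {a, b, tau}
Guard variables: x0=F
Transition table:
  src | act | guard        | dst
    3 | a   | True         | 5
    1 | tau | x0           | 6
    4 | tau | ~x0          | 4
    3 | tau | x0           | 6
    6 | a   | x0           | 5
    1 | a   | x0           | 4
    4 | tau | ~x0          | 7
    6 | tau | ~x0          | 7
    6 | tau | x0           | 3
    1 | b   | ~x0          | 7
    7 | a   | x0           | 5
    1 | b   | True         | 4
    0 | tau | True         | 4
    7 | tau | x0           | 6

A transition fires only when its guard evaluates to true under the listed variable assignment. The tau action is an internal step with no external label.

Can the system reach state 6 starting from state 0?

After dropping false guards: 7 live edges.
depth 0: {0}
depth 1: {4}  now seen {0,4}
depth 2: {7}  now seen {0,4,7}
Reachable = {0,4,7}

Answer: UNREACHABLE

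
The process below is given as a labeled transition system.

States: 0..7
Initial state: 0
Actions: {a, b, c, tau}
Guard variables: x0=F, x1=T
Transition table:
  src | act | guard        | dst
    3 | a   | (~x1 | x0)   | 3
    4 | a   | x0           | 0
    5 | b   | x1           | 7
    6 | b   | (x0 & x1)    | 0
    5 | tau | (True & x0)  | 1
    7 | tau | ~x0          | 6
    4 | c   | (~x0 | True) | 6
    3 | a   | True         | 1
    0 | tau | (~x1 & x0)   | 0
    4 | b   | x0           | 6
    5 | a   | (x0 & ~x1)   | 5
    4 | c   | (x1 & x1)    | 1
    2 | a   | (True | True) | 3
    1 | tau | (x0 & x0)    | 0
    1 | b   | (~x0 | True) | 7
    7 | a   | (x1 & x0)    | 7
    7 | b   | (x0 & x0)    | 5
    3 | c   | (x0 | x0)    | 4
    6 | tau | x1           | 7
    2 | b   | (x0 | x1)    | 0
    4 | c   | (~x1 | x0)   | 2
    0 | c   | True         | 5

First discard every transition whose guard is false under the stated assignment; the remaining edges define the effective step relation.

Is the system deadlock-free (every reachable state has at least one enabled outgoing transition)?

Reach set: {0,5,6,7}
  0: c→5  [1 out]
  5: b→7  [1 out]
  6: tau→7  [1 out]
  7: tau→6  [1 out]

Answer: DEADLOCK-FREE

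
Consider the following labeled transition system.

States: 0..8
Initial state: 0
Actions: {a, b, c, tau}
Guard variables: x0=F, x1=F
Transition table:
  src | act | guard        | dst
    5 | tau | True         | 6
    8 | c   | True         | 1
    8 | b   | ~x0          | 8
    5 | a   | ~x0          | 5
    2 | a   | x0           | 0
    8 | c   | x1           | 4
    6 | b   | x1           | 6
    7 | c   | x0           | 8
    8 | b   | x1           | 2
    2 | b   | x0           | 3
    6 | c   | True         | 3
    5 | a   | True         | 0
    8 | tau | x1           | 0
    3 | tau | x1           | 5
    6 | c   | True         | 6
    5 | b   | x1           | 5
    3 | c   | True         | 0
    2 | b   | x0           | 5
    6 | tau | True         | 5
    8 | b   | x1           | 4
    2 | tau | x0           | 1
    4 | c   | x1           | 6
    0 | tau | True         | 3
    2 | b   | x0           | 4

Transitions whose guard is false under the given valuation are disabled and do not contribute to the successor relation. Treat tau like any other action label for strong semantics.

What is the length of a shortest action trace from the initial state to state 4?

Layered search for 4:
  Layer 0: {0}
  Layer 1: {3}
4 never appears.

Answer: UNREACHABLE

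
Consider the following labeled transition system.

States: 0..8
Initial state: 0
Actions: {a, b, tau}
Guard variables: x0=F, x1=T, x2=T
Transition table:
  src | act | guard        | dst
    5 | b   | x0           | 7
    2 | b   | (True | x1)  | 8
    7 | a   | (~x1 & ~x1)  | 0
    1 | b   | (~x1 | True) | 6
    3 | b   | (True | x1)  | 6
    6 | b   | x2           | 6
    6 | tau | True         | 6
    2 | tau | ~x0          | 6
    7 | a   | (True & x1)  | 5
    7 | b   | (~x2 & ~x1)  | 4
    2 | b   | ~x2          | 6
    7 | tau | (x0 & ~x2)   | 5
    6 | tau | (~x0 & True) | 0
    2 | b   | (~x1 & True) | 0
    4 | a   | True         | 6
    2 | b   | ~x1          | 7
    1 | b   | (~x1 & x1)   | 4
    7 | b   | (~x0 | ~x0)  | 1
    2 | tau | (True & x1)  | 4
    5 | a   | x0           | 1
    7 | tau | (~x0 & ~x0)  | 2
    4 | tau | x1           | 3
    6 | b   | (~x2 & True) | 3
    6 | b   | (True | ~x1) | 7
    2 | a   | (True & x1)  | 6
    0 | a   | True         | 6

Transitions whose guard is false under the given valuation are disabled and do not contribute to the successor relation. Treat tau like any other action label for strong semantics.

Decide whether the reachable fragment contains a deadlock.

Answer: DEADLOCK at state 5

Trace:
R = {0,1,2,3,4,5,6,7,8}
  0: a→6  [1 exit(s)]
  1: b→6  [1 exit(s)]
  2: a→6  b→8  tau→4  tau→6  [4 exit(s)]
  3: b→6  [1 exit(s)]
  4: a→6  tau→3  [2 exit(s)]
  5: ∅  [deadlock]
  6: b→6  b→7  tau→0  tau→6  [4 exit(s)]
  7: a→5  b→1  tau→2  [3 exit(s)]
  8: ∅  [deadlock]
Path to 5: a·b·a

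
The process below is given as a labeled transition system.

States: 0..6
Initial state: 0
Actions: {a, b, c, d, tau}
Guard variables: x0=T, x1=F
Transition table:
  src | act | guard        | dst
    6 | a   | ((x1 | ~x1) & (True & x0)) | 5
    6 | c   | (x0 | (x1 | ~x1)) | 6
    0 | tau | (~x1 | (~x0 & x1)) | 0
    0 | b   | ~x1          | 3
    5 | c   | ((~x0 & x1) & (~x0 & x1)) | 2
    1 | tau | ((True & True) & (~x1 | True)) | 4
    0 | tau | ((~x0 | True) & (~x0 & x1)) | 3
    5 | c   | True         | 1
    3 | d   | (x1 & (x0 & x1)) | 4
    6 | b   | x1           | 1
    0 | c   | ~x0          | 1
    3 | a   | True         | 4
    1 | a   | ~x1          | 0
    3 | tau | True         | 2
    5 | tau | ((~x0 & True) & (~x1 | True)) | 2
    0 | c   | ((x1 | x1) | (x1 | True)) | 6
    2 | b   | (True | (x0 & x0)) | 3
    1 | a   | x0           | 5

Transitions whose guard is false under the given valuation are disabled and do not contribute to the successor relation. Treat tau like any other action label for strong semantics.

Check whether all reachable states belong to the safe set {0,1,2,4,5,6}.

Inv-set: {0,1,2,4,5,6}
R = {0,1,2,3,4,5,6}
  0: safe
  1: safe
  2: safe
  3: VIOLATES
  4: safe
  5: safe
  6: safe
witness against invariant: b → 3

Answer: INVARIANT VIOLATED at state 3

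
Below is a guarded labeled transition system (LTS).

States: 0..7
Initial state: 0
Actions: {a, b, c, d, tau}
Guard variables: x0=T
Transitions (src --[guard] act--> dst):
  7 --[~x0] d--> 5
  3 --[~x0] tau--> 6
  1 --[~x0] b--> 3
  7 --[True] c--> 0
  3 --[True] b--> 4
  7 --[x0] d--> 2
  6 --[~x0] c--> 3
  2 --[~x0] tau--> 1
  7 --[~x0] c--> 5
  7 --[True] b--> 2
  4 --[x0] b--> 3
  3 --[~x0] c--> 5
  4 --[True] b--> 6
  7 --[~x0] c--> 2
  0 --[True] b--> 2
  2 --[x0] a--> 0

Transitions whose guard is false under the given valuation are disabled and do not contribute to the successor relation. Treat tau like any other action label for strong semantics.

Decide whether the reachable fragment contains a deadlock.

Reachable = {0,2}
  0: b→2  [1 out]
  2: a→0  [1 out]

Answer: DEADLOCK-FREE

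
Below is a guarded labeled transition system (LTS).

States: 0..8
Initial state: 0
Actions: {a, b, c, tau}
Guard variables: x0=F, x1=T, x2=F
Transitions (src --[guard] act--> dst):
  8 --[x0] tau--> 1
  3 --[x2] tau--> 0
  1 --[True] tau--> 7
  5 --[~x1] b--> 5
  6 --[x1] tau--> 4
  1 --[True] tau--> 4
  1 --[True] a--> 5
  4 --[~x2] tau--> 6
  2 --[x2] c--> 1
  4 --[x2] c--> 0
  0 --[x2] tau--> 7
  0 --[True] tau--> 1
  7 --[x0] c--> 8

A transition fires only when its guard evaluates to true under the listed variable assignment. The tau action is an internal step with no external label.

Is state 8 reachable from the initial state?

6 transition(s) survive guard evaluation.
L0 = {0}
L1 = {1}  total {0,1}
L2 = {4,5,7}  total {0,1,4,5,7}
L3 = {6}  total {0,1,4,5,6,7}
R = {0,1,4,5,6,7}

Answer: UNREACHABLE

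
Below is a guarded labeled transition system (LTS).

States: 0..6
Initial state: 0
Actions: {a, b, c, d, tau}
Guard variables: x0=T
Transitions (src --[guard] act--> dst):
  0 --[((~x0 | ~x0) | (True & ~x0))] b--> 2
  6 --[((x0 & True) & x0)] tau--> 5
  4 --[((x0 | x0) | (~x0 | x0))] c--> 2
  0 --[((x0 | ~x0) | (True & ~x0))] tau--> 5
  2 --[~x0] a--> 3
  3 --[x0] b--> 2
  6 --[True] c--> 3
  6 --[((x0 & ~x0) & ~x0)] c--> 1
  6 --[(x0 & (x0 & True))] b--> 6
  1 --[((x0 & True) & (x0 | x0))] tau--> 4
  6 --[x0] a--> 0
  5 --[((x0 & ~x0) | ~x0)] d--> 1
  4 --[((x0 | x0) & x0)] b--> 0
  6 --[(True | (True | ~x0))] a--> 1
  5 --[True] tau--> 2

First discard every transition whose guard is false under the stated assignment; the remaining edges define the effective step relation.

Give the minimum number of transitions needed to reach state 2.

Answer: 2

Analysis:
Breadth-first toward 2:
  depth 0: {0}
  depth 1: {5}
  depth 2: {2}
first hit 2 at d=2 via tau·tau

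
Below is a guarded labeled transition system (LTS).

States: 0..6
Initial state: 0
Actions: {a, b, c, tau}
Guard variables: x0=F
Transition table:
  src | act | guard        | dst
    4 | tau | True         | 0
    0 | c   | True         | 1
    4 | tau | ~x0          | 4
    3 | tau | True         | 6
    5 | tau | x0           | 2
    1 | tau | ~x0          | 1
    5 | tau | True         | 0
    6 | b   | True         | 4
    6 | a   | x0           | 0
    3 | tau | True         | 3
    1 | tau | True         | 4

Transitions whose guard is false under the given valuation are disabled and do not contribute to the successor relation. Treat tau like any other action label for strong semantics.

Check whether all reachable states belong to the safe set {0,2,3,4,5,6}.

Answer: INVARIANT VIOLATED at state 1

Working:
Allowed set {0,2,3,4,5,6}
Reachable = {0,1,4}
  0: ✓
  1: ✗ unsafe
  4: ✓
reach 1 via c — violates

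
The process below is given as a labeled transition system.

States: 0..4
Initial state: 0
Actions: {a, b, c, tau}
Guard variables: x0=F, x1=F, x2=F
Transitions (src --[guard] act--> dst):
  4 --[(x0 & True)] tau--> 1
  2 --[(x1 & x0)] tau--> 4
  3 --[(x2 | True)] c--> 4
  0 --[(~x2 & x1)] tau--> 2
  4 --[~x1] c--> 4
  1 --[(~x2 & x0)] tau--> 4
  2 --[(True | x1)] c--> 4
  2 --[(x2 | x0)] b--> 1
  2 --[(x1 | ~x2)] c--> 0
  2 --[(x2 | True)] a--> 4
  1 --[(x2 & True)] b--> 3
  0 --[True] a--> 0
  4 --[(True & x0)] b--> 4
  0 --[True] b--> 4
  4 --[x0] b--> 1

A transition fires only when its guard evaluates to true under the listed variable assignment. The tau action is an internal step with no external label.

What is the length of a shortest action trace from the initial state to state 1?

Breadth-first toward 1:
  depth 0: {0}
  depth 1: {4}
1 never appears.

Answer: UNREACHABLE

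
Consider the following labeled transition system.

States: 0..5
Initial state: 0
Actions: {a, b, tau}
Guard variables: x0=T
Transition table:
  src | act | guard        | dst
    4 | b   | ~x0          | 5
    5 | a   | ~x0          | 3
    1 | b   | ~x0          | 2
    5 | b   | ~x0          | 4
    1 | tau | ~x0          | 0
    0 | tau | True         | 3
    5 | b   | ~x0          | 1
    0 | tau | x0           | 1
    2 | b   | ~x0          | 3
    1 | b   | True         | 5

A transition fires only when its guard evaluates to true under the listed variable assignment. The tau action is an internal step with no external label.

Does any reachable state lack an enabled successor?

Answer: DEADLOCK at state 3

Working:
Reach set: {0,1,3,5}
  0: tau→1  tau→3  [2 exit(s)]
  1: b→5  [1 exit(s)]
  3: ∅  [STUCK]
  5: ∅  [STUCK]
witness 3: tau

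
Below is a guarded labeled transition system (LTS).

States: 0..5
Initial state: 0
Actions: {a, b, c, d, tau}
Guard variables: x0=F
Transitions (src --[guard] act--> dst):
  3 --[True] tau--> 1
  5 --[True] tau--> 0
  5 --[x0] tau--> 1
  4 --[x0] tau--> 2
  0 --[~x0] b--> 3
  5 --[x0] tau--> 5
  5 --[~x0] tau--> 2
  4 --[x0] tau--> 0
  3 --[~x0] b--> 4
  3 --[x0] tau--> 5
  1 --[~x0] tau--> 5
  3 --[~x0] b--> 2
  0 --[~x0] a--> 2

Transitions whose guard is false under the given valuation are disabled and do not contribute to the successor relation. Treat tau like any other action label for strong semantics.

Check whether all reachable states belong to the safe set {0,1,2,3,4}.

Answer: INVARIANT VIOLATED at state 5

Working:
Safe = {0,1,2,3,4}
Reachable = {0,1,2,3,4,5}
  0: ✓
  1: ✓
  2: ✓
  3: ✓
  4: ✓
  5: ✗ unsafe
counterexample path to 5: b·tau·tau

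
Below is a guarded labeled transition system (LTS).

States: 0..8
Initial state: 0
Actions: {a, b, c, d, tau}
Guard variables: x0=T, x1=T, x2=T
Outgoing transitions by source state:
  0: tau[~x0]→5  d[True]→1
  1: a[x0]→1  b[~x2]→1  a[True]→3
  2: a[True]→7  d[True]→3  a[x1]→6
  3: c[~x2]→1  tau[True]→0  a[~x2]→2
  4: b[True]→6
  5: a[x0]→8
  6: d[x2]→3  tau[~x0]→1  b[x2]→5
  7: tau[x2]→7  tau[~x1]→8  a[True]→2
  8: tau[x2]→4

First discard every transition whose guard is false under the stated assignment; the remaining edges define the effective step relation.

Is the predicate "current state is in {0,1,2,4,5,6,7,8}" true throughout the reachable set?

Allowed set {0,1,2,4,5,6,7,8}
Reach set: {0,1,3}
  0: ok
  1: ok
  3: ✗ unsafe
witness against invariant: d·a → 3

Answer: INVARIANT VIOLATED at state 3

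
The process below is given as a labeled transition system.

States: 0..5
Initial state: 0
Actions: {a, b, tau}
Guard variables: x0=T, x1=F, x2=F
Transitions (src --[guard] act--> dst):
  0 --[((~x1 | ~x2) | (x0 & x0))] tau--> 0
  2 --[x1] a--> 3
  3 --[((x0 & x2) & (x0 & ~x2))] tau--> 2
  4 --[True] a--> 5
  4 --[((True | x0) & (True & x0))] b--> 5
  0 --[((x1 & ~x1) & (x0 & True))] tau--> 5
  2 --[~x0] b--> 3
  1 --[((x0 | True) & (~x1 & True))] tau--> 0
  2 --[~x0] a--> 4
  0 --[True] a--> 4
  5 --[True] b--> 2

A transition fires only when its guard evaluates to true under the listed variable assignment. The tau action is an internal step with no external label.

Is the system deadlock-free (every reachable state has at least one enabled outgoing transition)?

Answer: DEADLOCK at state 2

Working:
Reach set: {0,2,4,5}
  0: a→4  tau→0  [2 out]
  2: ∅  [no exit]
  4: a→5  b→5  [2 out]
  5: b→2  [1 out]
Path to 2: a·a·b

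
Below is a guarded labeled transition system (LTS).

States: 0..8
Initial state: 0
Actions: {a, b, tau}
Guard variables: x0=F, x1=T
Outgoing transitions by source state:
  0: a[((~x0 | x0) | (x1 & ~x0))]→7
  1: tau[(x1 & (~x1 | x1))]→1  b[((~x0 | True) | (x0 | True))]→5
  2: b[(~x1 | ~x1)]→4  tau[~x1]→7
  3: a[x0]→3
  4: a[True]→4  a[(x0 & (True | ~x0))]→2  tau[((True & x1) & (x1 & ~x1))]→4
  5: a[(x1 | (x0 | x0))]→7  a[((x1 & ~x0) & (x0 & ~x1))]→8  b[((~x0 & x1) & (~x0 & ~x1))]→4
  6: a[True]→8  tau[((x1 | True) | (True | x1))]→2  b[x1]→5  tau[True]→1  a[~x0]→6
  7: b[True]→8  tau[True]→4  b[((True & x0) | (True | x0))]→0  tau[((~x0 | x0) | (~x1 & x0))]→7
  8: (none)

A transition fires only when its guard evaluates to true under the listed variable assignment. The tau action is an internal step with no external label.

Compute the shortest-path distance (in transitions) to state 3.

Answer: UNREACHABLE

Trace:
Layered search for 3:
  depth 0: {0}
  depth 1: {7}
  depth 2: {4,8}
3 never appears.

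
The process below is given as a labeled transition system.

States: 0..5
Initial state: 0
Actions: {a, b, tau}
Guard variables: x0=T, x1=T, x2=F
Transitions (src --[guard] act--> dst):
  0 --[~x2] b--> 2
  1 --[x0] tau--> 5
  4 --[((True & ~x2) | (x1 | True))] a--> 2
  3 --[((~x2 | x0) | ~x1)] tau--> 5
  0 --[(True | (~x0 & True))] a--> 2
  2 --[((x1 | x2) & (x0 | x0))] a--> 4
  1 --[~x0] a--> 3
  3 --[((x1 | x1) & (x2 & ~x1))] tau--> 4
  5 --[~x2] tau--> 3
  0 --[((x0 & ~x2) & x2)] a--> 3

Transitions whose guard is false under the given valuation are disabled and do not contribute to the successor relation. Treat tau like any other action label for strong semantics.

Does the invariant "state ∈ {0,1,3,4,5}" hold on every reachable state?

Allowed set {0,1,3,4,5}
R = {0,2,4}
  0: ✓
  2: VIOLATES
  4: ✓
witness against invariant: b → 2

Answer: INVARIANT VIOLATED at state 2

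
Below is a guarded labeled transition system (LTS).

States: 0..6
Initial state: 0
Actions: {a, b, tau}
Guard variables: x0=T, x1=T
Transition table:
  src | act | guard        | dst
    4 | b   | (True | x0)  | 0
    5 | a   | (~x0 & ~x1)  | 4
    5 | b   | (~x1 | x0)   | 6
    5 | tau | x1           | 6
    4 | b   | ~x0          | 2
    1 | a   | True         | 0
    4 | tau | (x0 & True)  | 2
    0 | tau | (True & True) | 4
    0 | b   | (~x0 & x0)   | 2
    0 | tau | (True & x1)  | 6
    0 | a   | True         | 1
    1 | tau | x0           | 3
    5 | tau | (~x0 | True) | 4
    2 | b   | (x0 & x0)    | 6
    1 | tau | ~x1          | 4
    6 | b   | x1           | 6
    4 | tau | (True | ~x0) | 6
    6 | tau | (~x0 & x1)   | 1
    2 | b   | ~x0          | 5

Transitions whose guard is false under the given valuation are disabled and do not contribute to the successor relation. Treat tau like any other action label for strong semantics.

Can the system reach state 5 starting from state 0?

Answer: UNREACHABLE

Trace:
After dropping false guards: 13 live edges.
Layer 0: {0}
Layer 1: {1,4,6}  now seen {0,1,4,6}
Layer 2: {2,3}  now seen {0,1,2,3,4,6}
Reachable = {0,1,2,3,4,6}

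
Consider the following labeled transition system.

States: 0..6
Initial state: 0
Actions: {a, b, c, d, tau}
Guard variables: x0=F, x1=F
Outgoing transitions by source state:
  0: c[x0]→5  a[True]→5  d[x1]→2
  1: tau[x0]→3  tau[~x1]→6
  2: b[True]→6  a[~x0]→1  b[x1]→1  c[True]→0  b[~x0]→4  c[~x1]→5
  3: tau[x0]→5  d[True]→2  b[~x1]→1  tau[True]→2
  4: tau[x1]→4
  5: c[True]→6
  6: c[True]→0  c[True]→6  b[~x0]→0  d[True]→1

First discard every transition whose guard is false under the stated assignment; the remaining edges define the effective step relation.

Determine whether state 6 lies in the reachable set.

Answer: REACHABLE

Analysis:
Guard filter leaves 15 enabled edge(s).
L0 = {0}
L1 = {5}  cumulative {0,5}
L2 = {6}  cumulative {0,5,6}
L3 = {1}  cumulative {0,1,5,6}
Reach set: {0,1,5,6}
trace reaching 6: a·c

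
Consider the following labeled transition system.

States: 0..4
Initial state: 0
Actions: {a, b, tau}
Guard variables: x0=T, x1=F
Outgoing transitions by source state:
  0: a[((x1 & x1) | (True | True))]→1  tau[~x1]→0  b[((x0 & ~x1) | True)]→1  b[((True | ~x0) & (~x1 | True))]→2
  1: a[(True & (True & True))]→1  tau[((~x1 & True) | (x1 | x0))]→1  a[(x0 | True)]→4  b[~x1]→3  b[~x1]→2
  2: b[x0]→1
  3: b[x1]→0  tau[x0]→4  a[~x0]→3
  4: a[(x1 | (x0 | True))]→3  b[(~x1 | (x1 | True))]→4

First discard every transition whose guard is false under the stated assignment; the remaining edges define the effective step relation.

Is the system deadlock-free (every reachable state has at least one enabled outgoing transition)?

Answer: DEADLOCK-FREE

Trace:
Reach set: {0,1,2,3,4}
  0: a→1  b→1  b→2  tau→0  [deg 4]
  1: a→1  a→4  b→2  b→3  tau→1  [deg 5]
  2: b→1  [deg 1]
  3: tau→4  [deg 1]
  4: a→3  b→4  [deg 2]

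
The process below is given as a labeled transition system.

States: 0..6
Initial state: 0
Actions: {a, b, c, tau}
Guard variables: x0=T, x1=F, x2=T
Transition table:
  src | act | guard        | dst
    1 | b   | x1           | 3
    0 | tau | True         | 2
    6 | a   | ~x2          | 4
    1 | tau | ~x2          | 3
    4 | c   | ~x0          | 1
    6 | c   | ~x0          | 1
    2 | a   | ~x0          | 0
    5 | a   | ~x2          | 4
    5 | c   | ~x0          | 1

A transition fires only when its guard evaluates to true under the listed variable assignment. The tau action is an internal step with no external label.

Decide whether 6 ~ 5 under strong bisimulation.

Answer: BISIMILAR

Trace:
Bisimulation quotient by refinement:
  P[0] = {{0,1,2,3,4,5,6}}
  P[1] = {{0},{1,2,3,4,5,6}}
stable after 2 split(s): 2 block(s)
[6]={1,2,3,4,5,6}  [5]={1,2,3,4,5,6}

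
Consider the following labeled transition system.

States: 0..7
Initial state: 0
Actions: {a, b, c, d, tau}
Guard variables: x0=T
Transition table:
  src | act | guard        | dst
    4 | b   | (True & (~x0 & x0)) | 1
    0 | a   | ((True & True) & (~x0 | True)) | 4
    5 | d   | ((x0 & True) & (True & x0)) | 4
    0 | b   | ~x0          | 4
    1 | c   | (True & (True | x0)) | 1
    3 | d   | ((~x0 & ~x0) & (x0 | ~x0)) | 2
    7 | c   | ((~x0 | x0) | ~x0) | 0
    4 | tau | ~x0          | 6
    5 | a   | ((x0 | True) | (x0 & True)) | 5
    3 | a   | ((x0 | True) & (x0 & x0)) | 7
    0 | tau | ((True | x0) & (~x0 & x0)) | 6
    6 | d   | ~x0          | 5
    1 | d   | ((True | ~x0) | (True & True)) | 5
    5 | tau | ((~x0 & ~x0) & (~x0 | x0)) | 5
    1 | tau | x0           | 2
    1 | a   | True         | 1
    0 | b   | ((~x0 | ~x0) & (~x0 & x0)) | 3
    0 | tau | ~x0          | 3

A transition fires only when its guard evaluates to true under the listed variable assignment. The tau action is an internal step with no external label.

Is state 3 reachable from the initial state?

9 transition(s) survive guard evaluation.
depth 0: {0}
depth 1: {4}  cumulative {0,4}
Reachable = {0,4}

Answer: UNREACHABLE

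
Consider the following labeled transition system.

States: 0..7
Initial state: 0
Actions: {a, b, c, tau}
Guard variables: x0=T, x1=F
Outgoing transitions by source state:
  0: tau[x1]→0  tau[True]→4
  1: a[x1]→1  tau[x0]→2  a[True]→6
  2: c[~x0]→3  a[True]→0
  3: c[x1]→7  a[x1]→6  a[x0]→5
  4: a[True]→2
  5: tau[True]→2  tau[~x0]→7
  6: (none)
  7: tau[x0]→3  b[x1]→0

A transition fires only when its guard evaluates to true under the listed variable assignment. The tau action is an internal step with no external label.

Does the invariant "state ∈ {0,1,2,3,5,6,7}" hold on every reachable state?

Inv-set: {0,1,2,3,5,6,7}
R = {0,2,4}
  0: safe
  2: safe
  4: VIOLATES
witness against invariant: tau → 4

Answer: INVARIANT VIOLATED at state 4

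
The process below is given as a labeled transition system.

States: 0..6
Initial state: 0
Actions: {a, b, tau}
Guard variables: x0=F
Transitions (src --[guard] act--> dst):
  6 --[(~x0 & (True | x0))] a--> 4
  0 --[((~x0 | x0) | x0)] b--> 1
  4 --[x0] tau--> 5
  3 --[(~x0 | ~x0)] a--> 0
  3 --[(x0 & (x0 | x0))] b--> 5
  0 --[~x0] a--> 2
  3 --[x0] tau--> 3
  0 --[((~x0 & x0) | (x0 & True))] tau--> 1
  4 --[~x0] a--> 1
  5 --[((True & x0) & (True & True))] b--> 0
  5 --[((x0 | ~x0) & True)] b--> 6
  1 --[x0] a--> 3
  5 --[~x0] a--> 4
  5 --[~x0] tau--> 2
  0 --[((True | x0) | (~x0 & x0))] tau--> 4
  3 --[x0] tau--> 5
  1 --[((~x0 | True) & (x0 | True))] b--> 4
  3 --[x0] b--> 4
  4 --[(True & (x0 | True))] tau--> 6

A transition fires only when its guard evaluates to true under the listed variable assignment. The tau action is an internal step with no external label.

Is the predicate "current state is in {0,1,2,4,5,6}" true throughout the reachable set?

Allowed set {0,1,2,4,5,6}
Reachable = {0,1,2,4,6}
  0: ok
  1: ok
  2: ok
  4: ok
  6: ok

Answer: INVARIANT HOLDS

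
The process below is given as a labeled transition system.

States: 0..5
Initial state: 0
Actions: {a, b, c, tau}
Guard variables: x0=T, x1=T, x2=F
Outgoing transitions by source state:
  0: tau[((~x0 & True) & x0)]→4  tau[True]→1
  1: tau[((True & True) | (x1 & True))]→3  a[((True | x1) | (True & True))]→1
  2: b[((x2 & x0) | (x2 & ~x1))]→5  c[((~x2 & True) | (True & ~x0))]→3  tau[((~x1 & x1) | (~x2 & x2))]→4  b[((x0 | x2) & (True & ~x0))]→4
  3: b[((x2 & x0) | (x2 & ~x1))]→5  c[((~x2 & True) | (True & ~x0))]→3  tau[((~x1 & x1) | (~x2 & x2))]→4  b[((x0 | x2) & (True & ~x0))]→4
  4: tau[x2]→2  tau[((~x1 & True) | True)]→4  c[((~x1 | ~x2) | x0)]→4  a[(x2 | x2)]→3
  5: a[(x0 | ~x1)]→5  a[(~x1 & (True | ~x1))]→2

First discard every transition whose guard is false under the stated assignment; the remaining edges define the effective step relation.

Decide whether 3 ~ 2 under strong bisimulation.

Answer: BISIMILAR

Analysis:
Bisimulation quotient by refinement:
  π0 = {{0,1,2,3,4,5}}
  π1 = {{0},{1},{2,3},{4},{5}}
stable after 2 split(s): 5 block(s)
class of 3: {2,3}; class of 2: {2,3}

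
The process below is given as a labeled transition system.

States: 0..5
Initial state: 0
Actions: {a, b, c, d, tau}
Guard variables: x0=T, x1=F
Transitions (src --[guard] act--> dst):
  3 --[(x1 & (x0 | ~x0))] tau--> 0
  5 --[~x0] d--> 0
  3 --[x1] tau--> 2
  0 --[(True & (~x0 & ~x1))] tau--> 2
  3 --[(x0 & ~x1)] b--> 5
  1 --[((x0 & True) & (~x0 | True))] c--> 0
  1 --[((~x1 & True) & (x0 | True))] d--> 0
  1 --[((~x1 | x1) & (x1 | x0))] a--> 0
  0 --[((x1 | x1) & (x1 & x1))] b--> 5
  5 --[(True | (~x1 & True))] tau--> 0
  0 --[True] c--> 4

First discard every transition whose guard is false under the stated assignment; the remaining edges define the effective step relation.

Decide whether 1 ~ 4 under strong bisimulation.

Answer: NOT BISIMILAR

Analysis:
Bisimulation quotient by refinement:
  π0 = {{0,1,2,3,4,5}}
  π1 = {{0},{1},{2,4},{3},{5}}
stable after 2 split(s): 5 block(s)
1∈{1}, 4∈{2,4}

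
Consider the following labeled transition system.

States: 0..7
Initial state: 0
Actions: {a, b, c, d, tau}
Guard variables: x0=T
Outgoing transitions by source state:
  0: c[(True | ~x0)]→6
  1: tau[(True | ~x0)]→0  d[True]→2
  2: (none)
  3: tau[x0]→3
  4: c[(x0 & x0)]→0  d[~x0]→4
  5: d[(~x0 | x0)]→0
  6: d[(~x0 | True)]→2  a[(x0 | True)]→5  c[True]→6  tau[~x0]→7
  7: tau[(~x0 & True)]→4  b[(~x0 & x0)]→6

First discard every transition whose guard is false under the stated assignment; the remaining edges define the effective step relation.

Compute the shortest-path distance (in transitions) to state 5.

BFS to 5:
  L0 = {0}
  L1 = {6}
  L2 = {2,5}
5 enters at depth 2; path c·a

Answer: 2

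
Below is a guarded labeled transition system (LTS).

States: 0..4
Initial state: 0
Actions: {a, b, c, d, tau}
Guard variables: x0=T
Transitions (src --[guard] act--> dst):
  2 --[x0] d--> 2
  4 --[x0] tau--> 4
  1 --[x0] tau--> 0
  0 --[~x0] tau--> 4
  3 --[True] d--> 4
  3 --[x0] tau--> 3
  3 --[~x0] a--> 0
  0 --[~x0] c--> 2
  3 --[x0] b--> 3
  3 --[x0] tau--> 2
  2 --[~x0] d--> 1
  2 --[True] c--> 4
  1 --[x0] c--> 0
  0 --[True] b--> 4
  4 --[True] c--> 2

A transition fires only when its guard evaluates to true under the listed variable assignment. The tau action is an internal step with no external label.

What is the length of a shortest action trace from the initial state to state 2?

Answer: 2

Working:
Layered search for 2:
  depth 0: {0}
  depth 1: {4}
  depth 2: {2}
first hit 2 at d=2 via b·c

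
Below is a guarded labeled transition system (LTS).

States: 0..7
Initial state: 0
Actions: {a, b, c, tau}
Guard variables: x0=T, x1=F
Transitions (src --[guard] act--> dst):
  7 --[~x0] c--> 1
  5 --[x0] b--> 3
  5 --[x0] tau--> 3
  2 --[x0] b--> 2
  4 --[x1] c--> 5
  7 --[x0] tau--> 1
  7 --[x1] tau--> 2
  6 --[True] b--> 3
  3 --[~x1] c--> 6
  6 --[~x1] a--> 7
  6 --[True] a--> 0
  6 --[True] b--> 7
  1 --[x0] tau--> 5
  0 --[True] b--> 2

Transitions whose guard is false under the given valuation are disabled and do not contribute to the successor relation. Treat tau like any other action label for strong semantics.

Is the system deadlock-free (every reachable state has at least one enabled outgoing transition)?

R = {0,2}
  0: b→2  [deg 1]
  2: b→2  [deg 1]

Answer: DEADLOCK-FREE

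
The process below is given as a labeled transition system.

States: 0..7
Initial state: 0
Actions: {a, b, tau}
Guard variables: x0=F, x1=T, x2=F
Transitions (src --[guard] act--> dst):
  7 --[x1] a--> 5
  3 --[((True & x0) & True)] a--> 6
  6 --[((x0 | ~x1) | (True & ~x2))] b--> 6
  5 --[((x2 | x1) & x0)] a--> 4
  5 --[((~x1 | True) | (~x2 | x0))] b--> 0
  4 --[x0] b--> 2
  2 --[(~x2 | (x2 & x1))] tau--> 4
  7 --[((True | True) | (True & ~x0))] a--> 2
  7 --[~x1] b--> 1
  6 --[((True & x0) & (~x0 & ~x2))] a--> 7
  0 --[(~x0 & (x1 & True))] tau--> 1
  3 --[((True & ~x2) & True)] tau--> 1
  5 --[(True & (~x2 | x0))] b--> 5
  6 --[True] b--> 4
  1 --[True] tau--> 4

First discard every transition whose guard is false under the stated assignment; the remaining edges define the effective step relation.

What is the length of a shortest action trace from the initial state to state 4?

Layered search for 4:
  L0 = {0}
  L1 = {1}
  L2 = {4}
depth(4)=2, e.g. tau·tau

Answer: 2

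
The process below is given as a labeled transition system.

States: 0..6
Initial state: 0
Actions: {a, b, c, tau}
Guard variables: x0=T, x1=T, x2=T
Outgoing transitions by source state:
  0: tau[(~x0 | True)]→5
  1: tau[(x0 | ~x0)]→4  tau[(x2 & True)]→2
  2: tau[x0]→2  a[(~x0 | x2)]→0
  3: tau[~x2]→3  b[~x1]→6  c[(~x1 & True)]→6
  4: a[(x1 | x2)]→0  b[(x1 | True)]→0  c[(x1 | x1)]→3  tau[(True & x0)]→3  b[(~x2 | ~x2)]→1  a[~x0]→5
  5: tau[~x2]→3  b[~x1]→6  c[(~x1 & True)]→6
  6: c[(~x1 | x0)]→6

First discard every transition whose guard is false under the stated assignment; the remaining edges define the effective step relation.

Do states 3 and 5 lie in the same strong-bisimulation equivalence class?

Answer: BISIMILAR

Analysis:
Compute ~ classes (split until stable):
  P[0] = {{0,1,2,3,4,5,6}}
  P[1] = {{0,1},{2},{3,5},{4},{6}}
  P[2] = {{0},{1},{2},{3,5},{4},{6}}
Fixed point at round 3; 6 class(es).
[3]={3,5}  [5]={3,5}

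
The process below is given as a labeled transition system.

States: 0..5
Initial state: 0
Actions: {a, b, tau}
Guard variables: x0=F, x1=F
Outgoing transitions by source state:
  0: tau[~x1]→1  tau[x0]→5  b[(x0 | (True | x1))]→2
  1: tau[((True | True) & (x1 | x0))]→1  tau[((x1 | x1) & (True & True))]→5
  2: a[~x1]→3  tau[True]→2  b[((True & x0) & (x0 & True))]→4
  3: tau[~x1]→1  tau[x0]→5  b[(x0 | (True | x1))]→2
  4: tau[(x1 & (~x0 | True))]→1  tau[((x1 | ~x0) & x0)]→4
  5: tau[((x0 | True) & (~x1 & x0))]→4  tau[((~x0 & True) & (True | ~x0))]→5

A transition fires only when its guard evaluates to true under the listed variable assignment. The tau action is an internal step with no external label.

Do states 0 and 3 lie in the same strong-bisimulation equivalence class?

Bisimulation quotient by refinement:
  P[0] = {{0,1,2,3,4,5}}
  P[1] = {{0,3},{1,4},{2},{5}}
Fixed point at round 2; 4 class(es).
[0]={0,3}  [3]={0,3}

Answer: BISIMILAR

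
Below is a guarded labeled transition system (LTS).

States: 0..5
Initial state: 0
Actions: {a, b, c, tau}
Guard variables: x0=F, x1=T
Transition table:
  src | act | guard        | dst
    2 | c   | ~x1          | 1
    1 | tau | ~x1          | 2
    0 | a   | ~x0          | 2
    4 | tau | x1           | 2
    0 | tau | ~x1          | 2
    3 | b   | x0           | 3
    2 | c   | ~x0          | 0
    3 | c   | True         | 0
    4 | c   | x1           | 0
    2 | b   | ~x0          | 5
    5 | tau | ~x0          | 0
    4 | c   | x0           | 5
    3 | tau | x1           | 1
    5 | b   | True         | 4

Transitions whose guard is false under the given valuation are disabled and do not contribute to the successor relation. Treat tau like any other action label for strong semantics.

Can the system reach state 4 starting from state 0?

After dropping false guards: 9 live edges.
L0 = {0}
L1 = {2}  total {0,2}
L2 = {5}  total {0,2,5}
L3 = {4}  total {0,2,4,5}
R = {0,2,4,5}
witness 4: a·b·b

Answer: REACHABLE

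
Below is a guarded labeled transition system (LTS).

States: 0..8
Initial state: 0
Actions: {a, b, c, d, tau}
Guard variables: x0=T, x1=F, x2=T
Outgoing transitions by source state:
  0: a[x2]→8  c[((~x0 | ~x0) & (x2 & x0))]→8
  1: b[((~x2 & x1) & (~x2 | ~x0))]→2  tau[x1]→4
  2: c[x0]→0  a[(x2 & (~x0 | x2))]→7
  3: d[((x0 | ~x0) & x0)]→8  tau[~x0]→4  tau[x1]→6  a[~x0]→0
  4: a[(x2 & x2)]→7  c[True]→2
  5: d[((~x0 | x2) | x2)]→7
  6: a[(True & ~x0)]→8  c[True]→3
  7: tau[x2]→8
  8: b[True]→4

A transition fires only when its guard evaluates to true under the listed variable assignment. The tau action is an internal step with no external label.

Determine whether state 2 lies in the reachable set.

Answer: REACHABLE

Analysis:
After dropping false guards: 10 live edges.
depth 0: {0}
depth 1: {8}  total {0,8}
depth 2: {4}  total {0,4,8}
depth 3: {2,7}  total {0,2,4,7,8}
Reach set: {0,2,4,7,8}
Path to 2: a·b·c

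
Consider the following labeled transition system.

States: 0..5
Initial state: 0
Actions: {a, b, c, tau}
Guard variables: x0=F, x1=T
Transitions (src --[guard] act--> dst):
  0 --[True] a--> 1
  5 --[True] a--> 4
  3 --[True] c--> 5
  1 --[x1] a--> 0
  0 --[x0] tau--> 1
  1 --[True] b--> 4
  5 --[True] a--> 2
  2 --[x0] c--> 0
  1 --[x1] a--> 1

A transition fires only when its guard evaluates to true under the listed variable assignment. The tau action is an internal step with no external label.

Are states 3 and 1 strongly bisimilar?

Answer: NOT BISIMILAR

Analysis:
Compute ~ classes (split until stable):
  π0 = {{0,1,2,3,4,5}}
  π1 = {{0,5},{1},{2,4},{3}}
  π2 = {{0},{1},{2,4},{3},{5}}
5 equivalence class(es) (converged in 3)
class of 3: {3}; class of 1: {1}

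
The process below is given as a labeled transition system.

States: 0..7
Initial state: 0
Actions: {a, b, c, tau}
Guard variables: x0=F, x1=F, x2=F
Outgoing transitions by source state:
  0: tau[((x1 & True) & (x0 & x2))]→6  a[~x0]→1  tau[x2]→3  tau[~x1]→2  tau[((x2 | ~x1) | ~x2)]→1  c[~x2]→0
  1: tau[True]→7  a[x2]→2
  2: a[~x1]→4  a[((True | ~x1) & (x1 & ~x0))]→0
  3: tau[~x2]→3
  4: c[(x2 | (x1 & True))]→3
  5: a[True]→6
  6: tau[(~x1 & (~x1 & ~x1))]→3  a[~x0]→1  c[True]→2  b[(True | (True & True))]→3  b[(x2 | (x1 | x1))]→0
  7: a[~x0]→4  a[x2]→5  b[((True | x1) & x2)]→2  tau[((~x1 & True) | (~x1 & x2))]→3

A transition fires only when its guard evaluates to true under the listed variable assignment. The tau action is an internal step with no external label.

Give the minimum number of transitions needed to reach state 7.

Answer: 2

Working:
BFS to 7:
  Layer 0: {0}
  Layer 1: {1,2}
  Layer 2: {4,7}
7 enters at depth 2; path a·tau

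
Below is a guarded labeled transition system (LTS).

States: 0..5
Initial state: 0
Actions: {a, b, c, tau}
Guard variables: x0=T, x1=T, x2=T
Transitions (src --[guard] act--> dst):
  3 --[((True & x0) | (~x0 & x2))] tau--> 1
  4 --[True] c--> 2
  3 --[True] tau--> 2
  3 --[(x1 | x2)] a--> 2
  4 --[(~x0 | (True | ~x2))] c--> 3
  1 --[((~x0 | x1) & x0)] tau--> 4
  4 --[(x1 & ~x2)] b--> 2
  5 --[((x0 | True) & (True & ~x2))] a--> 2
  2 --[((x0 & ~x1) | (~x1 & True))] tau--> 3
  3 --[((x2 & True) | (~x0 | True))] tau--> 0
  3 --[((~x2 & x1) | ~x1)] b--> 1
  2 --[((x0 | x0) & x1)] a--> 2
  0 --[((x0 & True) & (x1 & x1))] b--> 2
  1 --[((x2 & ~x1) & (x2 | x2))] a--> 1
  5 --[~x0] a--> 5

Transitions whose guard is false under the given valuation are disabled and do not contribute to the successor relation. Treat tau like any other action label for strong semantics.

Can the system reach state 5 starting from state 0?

Answer: UNREACHABLE

Trace:
Guard filter leaves 9 enabled edge(s).
L0 = {0}
L1 = {2}  cumulative {0,2}
Reachable = {0,2}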